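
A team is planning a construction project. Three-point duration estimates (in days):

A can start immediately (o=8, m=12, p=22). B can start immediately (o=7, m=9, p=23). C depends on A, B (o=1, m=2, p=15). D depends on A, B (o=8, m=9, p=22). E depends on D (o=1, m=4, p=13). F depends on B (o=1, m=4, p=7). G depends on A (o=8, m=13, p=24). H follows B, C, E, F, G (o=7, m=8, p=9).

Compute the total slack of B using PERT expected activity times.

2 days

te_A = (8 + 4·12 + 22)/6 = 78/6 = 13
te_B = (7 + 4·9 + 23)/6 = 66/6 = 11
te_C = (1 + 4·2 + 15)/6 = 24/6 = 4
te_D = (8 + 4·9 + 22)/6 = 66/6 = 11
te_E = (1 + 4·4 + 13)/6 = 30/6 = 5
te_F = (1 + 4·4 + 7)/6 = 24/6 = 4
te_G = (8 + 4·13 + 24)/6 = 84/6 = 14
te_H = (7 + 4·8 + 9)/6 = 48/6 = 8

Forward pass:
ES_A = 0; EF_A = 13
ES_B = 0; EF_B = 11
ES_C = max(EF_A=13, EF_B=11) = 13; EF_C = 13+4 = 17
ES_D = max(EF_A=13, EF_B=11) = 13; EF_D = 13+11 = 24
ES_E = 24; EF_E = 24+5 = 29
ES_F = 11; EF_F = 11+4 = 15
ES_G = 13; EF_G = 13+14 = 27
ES_H = max(EF_B=11, EF_C=17, EF_E=29, EF_F=15, EF_G=27) = 29; EF_H = 29+8 = 37
Expected project duration μ = 37 days. Critical path: A → D → E → H.

Backward pass:
LF_H = 37; LS_H = 37−8 = 29
LF_G = LS_H = 29; LS_G = 29−14 = 15
LF_F = LS_H = 29; LS_F = 29−4 = 25
LF_E = LS_H = 29; LS_E = 29−5 = 24
LF_D = LS_E = 24; LS_D = 24−11 = 13
LF_C = LS_H = 29; LS_C = 29−4 = 25
LF_B = min(LS_C=25, LS_D=13, LS_F=25, LS_H=29) = 13; LS_B = 13−11 = 2
LF_A = min(LS_C=25, LS_D=13, LS_G=15) = 13; LS_A = 13−13 = 0
Slack_B = LS_B − ES_B = 2 − 0 = 2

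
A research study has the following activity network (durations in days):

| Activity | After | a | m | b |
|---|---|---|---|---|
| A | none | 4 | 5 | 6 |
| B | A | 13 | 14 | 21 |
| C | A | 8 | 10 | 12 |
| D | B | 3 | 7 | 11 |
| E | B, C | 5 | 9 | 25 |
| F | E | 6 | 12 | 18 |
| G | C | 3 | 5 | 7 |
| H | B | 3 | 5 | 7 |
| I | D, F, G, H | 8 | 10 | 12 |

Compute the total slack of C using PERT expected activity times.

5 days

te_A = (4 + 4·5 + 6)/6 = 30/6 = 5
te_B = (13 + 4·14 + 21)/6 = 90/6 = 15
te_C = (8 + 4·10 + 12)/6 = 60/6 = 10
te_D = (3 + 4·7 + 11)/6 = 42/6 = 7
te_E = (5 + 4·9 + 25)/6 = 66/6 = 11
te_F = (6 + 4·12 + 18)/6 = 72/6 = 12
te_G = (3 + 4·5 + 7)/6 = 30/6 = 5
te_H = (3 + 4·5 + 7)/6 = 30/6 = 5
te_I = (8 + 4·10 + 12)/6 = 60/6 = 10

Forward pass:
ES_A = 0; EF_A = 5
ES_B = 5; EF_B = 5+15 = 20
ES_C = 5; EF_C = 5+10 = 15
ES_D = 20; EF_D = 20+7 = 27
ES_E = max(EF_B=20, EF_C=15) = 20; EF_E = 20+11 = 31
ES_F = 31; EF_F = 31+12 = 43
ES_G = 15; EF_G = 15+5 = 20
ES_H = 20; EF_H = 20+5 = 25
ES_I = max(EF_D=27, EF_F=43, EF_G=20, EF_H=25) = 43; EF_I = 43+10 = 53
Expected project duration μ = 53 days. Critical path: A → B → E → F → I.

Backward pass:
LF_I = 53; LS_I = 53−10 = 43
LF_H = LS_I = 43; LS_H = 43−5 = 38
LF_G = LS_I = 43; LS_G = 43−5 = 38
LF_F = LS_I = 43; LS_F = 43−12 = 31
LF_E = LS_F = 31; LS_E = 31−11 = 20
LF_D = LS_I = 43; LS_D = 43−7 = 36
LF_C = min(LS_E=20, LS_G=38) = 20; LS_C = 20−10 = 10
LF_B = min(LS_D=36, LS_E=20, LS_H=38) = 20; LS_B = 20−15 = 5
LF_A = min(LS_B=5, LS_C=10) = 5; LS_A = 5−5 = 0
Slack_C = LS_C − ES_C = 10 − 5 = 5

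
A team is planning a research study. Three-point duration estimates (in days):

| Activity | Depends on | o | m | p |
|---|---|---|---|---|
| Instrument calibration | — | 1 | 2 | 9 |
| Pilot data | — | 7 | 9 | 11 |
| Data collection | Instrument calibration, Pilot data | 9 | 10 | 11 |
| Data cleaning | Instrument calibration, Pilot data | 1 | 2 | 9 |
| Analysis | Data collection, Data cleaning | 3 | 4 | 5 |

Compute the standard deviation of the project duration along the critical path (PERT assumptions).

te_Instrument calibration = (1 + 4·2 + 9)/6 = 18/6 = 3; σ²_Instrument calibration = ((9−1)/6)² = 1.778
te_Pilot data = (7 + 4·9 + 11)/6 = 54/6 = 9; σ²_Pilot data = ((11−7)/6)² = 0.444
te_Data collection = (9 + 4·10 + 11)/6 = 60/6 = 10; σ²_Data collection = ((11−9)/6)² = 0.111
te_Data cleaning = (1 + 4·2 + 9)/6 = 18/6 = 3; σ²_Data cleaning = ((9−1)/6)² = 1.778
te_Analysis = (3 + 4·4 + 5)/6 = 24/6 = 4; σ²_Analysis = ((5−3)/6)² = 0.111

Forward pass:
ES_Instrument calibration = 0; EF_Instrument calibration = 3
ES_Pilot data = 0; EF_Pilot data = 9
ES_Data collection = max(EF_Instrument calibration=3, EF_Pilot data=9) = 9; EF_Data collection = 9+10 = 19
ES_Data cleaning = max(EF_Instrument calibration=3, EF_Pilot data=9) = 9; EF_Data cleaning = 9+3 = 12
ES_Analysis = max(EF_Data collection=19, EF_Data cleaning=12) = 19; EF_Analysis = 19+4 = 23
Expected project duration μ = 23 days. Critical path: Pilot data → Data collection → Analysis.

Variance along critical path = 0.444 + 0.111 + 0.111 = 0.667
σ = √0.667 = 0.816 days

0.82 days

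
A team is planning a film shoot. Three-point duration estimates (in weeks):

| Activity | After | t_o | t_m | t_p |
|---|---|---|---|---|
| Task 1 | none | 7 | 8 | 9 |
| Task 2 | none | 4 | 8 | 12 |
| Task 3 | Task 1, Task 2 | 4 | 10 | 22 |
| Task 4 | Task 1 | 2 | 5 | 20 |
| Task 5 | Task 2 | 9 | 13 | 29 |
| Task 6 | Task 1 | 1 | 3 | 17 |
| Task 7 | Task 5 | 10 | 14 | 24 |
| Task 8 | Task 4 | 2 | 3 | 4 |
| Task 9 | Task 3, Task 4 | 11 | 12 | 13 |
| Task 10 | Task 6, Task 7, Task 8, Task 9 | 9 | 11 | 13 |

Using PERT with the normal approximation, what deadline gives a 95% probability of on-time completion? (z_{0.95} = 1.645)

te_Task 1 = (7 + 4·8 + 9)/6 = 48/6 = 8; σ²_Task 1 = ((9−7)/6)² = 0.111
te_Task 2 = (4 + 4·8 + 12)/6 = 48/6 = 8; σ²_Task 2 = ((12−4)/6)² = 1.778
te_Task 3 = (4 + 4·10 + 22)/6 = 66/6 = 11; σ²_Task 3 = ((22−4)/6)² = 9.000
te_Task 4 = (2 + 4·5 + 20)/6 = 42/6 = 7; σ²_Task 4 = ((20−2)/6)² = 9.000
te_Task 5 = (9 + 4·13 + 29)/6 = 90/6 = 15; σ²_Task 5 = ((29−9)/6)² = 11.111
te_Task 6 = (1 + 4·3 + 17)/6 = 30/6 = 5; σ²_Task 6 = ((17−1)/6)² = 7.111
te_Task 7 = (10 + 4·14 + 24)/6 = 90/6 = 15; σ²_Task 7 = ((24−10)/6)² = 5.444
te_Task 8 = (2 + 4·3 + 4)/6 = 18/6 = 3; σ²_Task 8 = ((4−2)/6)² = 0.111
te_Task 9 = (11 + 4·12 + 13)/6 = 72/6 = 12; σ²_Task 9 = ((13−11)/6)² = 0.111
te_Task 10 = (9 + 4·11 + 13)/6 = 66/6 = 11; σ²_Task 10 = ((13−9)/6)² = 0.444

Forward pass:
ES_Task 1 = 0; EF_Task 1 = 8
ES_Task 2 = 0; EF_Task 2 = 8
ES_Task 3 = max(EF_Task 1=8, EF_Task 2=8) = 8; EF_Task 3 = 8+11 = 19
ES_Task 4 = 8; EF_Task 4 = 8+7 = 15
ES_Task 5 = 8; EF_Task 5 = 8+15 = 23
ES_Task 6 = 8; EF_Task 6 = 8+5 = 13
ES_Task 7 = 23; EF_Task 7 = 23+15 = 38
ES_Task 8 = 15; EF_Task 8 = 15+3 = 18
ES_Task 9 = max(EF_Task 3=19, EF_Task 4=15) = 19; EF_Task 9 = 19+12 = 31
ES_Task 10 = max(EF_Task 6=13, EF_Task 7=38, EF_Task 8=18, EF_Task 9=31) = 38; EF_Task 10 = 38+11 = 49
Expected project duration μ = 49 weeks. Critical path: Task 2 → Task 5 → Task 7 → Task 10.

Variance along critical path = 1.778 + 11.111 + 5.444 + 0.444 = 18.778; σ = 4.333 weeks.
D = μ + z·σ = 49 + 1.645·4.333 = 56.1 weeks

56.1 weeks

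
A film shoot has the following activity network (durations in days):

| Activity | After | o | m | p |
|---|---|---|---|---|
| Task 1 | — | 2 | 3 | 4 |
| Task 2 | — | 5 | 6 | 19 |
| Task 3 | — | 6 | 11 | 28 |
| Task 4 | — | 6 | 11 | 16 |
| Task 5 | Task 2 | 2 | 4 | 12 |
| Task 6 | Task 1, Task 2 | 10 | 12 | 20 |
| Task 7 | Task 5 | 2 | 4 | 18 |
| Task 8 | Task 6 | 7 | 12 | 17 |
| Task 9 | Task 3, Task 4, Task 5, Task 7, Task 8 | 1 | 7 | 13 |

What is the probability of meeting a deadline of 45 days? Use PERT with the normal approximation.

te_Task 1 = (2 + 4·3 + 4)/6 = 18/6 = 3; σ²_Task 1 = ((4−2)/6)² = 0.111
te_Task 2 = (5 + 4·6 + 19)/6 = 48/6 = 8; σ²_Task 2 = ((19−5)/6)² = 5.444
te_Task 3 = (6 + 4·11 + 28)/6 = 78/6 = 13; σ²_Task 3 = ((28−6)/6)² = 13.444
te_Task 4 = (6 + 4·11 + 16)/6 = 66/6 = 11; σ²_Task 4 = ((16−6)/6)² = 2.778
te_Task 5 = (2 + 4·4 + 12)/6 = 30/6 = 5; σ²_Task 5 = ((12−2)/6)² = 2.778
te_Task 6 = (10 + 4·12 + 20)/6 = 78/6 = 13; σ²_Task 6 = ((20−10)/6)² = 2.778
te_Task 7 = (2 + 4·4 + 18)/6 = 36/6 = 6; σ²_Task 7 = ((18−2)/6)² = 7.111
te_Task 8 = (7 + 4·12 + 17)/6 = 72/6 = 12; σ²_Task 8 = ((17−7)/6)² = 2.778
te_Task 9 = (1 + 4·7 + 13)/6 = 42/6 = 7; σ²_Task 9 = ((13−1)/6)² = 4.000

Forward pass:
ES_Task 1 = 0; EF_Task 1 = 3
ES_Task 2 = 0; EF_Task 2 = 8
ES_Task 3 = 0; EF_Task 3 = 13
ES_Task 4 = 0; EF_Task 4 = 11
ES_Task 5 = 8; EF_Task 5 = 8+5 = 13
ES_Task 6 = max(EF_Task 1=3, EF_Task 2=8) = 8; EF_Task 6 = 8+13 = 21
ES_Task 7 = 13; EF_Task 7 = 13+6 = 19
ES_Task 8 = 21; EF_Task 8 = 21+12 = 33
ES_Task 9 = max(EF_Task 3=13, EF_Task 4=11, EF_Task 5=13, EF_Task 7=19, EF_Task 8=33) = 33; EF_Task 9 = 33+7 = 40
Expected project duration μ = 40 days. Critical path: Task 2 → Task 6 → Task 8 → Task 9.

Variance along critical path = 5.444 + 2.778 + 2.778 + 4.000 = 15.000; σ = √15.000 = 3.873 days.
Z = (45 − 40) / 3.873 = 1.291
P(T ≤ 45) = Φ(1.291) ≈ 0.902

0.902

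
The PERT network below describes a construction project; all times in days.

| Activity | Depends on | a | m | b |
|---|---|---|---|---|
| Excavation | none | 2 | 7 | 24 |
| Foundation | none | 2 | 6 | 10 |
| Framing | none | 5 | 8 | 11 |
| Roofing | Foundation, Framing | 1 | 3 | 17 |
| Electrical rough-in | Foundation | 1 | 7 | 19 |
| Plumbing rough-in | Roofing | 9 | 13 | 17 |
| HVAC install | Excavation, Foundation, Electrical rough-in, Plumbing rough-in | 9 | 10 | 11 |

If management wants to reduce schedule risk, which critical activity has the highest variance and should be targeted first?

te_Excavation = (2 + 4·7 + 24)/6 = 54/6 = 9; σ²_Excavation = ((24−2)/6)² = 13.444
te_Foundation = (2 + 4·6 + 10)/6 = 36/6 = 6; σ²_Foundation = ((10−2)/6)² = 1.778
te_Framing = (5 + 4·8 + 11)/6 = 48/6 = 8; σ²_Framing = ((11−5)/6)² = 1.000
te_Roofing = (1 + 4·3 + 17)/6 = 30/6 = 5; σ²_Roofing = ((17−1)/6)² = 7.111
te_Electrical rough-in = (1 + 4·7 + 19)/6 = 48/6 = 8; σ²_Electrical rough-in = ((19−1)/6)² = 9.000
te_Plumbing rough-in = (9 + 4·13 + 17)/6 = 78/6 = 13; σ²_Plumbing rough-in = ((17−9)/6)² = 1.778
te_HVAC install = (9 + 4·10 + 11)/6 = 60/6 = 10; σ²_HVAC install = ((11−9)/6)² = 0.111

Forward pass:
ES_Excavation = 0; EF_Excavation = 9
ES_Foundation = 0; EF_Foundation = 6
ES_Framing = 0; EF_Framing = 8
ES_Roofing = max(EF_Foundation=6, EF_Framing=8) = 8; EF_Roofing = 8+5 = 13
ES_Electrical rough-in = 6; EF_Electrical rough-in = 6+8 = 14
ES_Plumbing rough-in = 13; EF_Plumbing rough-in = 13+13 = 26
ES_HVAC install = max(EF_Excavation=9, EF_Foundation=6, EF_Electrical rough-in=14, EF_Plumbing rough-in=26) = 26; EF_HVAC install = 26+10 = 36
Expected project duration μ = 36 days. Critical path: Framing → Roofing → Plumbing rough-in → HVAC install.

Variances on critical path: σ²_Framing=1.000, σ²_Roofing=7.111, σ²_Plumbing rough-in=1.778, σ²_HVAC install=0.111.
Largest is σ²_Roofing = 7.111.

Roofing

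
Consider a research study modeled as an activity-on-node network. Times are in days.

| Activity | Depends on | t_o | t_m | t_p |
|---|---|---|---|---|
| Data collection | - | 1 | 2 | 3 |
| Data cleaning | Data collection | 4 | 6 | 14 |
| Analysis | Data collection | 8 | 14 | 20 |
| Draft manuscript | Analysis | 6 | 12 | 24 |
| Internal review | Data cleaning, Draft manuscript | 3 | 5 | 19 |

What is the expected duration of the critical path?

36 days

te_Data collection = (1 + 4·2 + 3)/6 = 12/6 = 2
te_Data cleaning = (4 + 4·6 + 14)/6 = 42/6 = 7
te_Analysis = (8 + 4·14 + 20)/6 = 84/6 = 14
te_Draft manuscript = (6 + 4·12 + 24)/6 = 78/6 = 13
te_Internal review = (3 + 4·5 + 19)/6 = 42/6 = 7

Forward pass:
ES_Data collection = 0; EF_Data collection = 2
ES_Data cleaning = 2; EF_Data cleaning = 2+7 = 9
ES_Analysis = 2; EF_Analysis = 2+14 = 16
ES_Draft manuscript = 16; EF_Draft manuscript = 16+13 = 29
ES_Internal review = max(EF_Data cleaning=9, EF_Draft manuscript=29) = 29; EF_Internal review = 29+7 = 36
Expected project duration μ = 36 days. Critical path: Data collection → Analysis → Draft manuscript → Internal review.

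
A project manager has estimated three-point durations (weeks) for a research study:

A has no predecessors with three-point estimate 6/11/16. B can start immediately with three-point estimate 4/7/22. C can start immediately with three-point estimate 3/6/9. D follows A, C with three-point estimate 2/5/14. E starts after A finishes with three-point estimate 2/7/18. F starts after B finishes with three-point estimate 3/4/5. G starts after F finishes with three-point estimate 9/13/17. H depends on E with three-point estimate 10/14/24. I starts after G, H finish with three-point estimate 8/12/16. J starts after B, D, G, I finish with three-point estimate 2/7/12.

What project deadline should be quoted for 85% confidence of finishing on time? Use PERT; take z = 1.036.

te_A = (6 + 4·11 + 16)/6 = 66/6 = 11; σ²_A = ((16−6)/6)² = 2.778
te_B = (4 + 4·7 + 22)/6 = 54/6 = 9; σ²_B = ((22−4)/6)² = 9.000
te_C = (3 + 4·6 + 9)/6 = 36/6 = 6; σ²_C = ((9−3)/6)² = 1.000
te_D = (2 + 4·5 + 14)/6 = 36/6 = 6; σ²_D = ((14−2)/6)² = 4.000
te_E = (2 + 4·7 + 18)/6 = 48/6 = 8; σ²_E = ((18−2)/6)² = 7.111
te_F = (3 + 4·4 + 5)/6 = 24/6 = 4; σ²_F = ((5−3)/6)² = 0.111
te_G = (9 + 4·13 + 17)/6 = 78/6 = 13; σ²_G = ((17−9)/6)² = 1.778
te_H = (10 + 4·14 + 24)/6 = 90/6 = 15; σ²_H = ((24−10)/6)² = 5.444
te_I = (8 + 4·12 + 16)/6 = 72/6 = 12; σ²_I = ((16−8)/6)² = 1.778
te_J = (2 + 4·7 + 12)/6 = 42/6 = 7; σ²_J = ((12−2)/6)² = 2.778

Forward pass:
ES_A = 0; EF_A = 11
ES_B = 0; EF_B = 9
ES_C = 0; EF_C = 6
ES_D = max(EF_A=11, EF_C=6) = 11; EF_D = 11+6 = 17
ES_E = 11; EF_E = 11+8 = 19
ES_F = 9; EF_F = 9+4 = 13
ES_G = 13; EF_G = 13+13 = 26
ES_H = 19; EF_H = 19+15 = 34
ES_I = max(EF_G=26, EF_H=34) = 34; EF_I = 34+12 = 46
ES_J = max(EF_B=9, EF_D=17, EF_G=26, EF_I=46) = 46; EF_J = 46+7 = 53
Expected project duration μ = 53 weeks. Critical path: A → E → H → I → J.

Variance along critical path = 2.778 + 7.111 + 5.444 + 1.778 + 2.778 = 19.889; σ = 4.460 weeks.
D = μ + z·σ = 53 + 1.036·4.460 = 57.6 weeks

57.6 weeks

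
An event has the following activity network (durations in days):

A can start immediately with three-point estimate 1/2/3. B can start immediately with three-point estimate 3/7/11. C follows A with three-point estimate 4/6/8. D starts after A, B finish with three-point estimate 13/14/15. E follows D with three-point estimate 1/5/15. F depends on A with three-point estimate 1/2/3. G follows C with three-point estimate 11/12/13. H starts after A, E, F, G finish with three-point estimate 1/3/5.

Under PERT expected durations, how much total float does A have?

te_A = (1 + 4·2 + 3)/6 = 12/6 = 2
te_B = (3 + 4·7 + 11)/6 = 42/6 = 7
te_C = (4 + 4·6 + 8)/6 = 36/6 = 6
te_D = (13 + 4·14 + 15)/6 = 84/6 = 14
te_E = (1 + 4·5 + 15)/6 = 36/6 = 6
te_F = (1 + 4·2 + 3)/6 = 12/6 = 2
te_G = (11 + 4·12 + 13)/6 = 72/6 = 12
te_H = (1 + 4·3 + 5)/6 = 18/6 = 3

Forward pass:
ES_A = 0; EF_A = 2
ES_B = 0; EF_B = 7
ES_C = 2; EF_C = 2+6 = 8
ES_D = max(EF_A=2, EF_B=7) = 7; EF_D = 7+14 = 21
ES_E = 21; EF_E = 21+6 = 27
ES_F = 2; EF_F = 2+2 = 4
ES_G = 8; EF_G = 8+12 = 20
ES_H = max(EF_A=2, EF_E=27, EF_F=4, EF_G=20) = 27; EF_H = 27+3 = 30
Expected project duration μ = 30 days. Critical path: B → D → E → H.

Backward pass:
LF_H = 30; LS_H = 30−3 = 27
LF_G = LS_H = 27; LS_G = 27−12 = 15
LF_F = LS_H = 27; LS_F = 27−2 = 25
LF_E = LS_H = 27; LS_E = 27−6 = 21
LF_D = LS_E = 21; LS_D = 21−14 = 7
LF_C = LS_G = 15; LS_C = 15−6 = 9
LF_B = LS_D = 7; LS_B = 7−7 = 0
LF_A = min(LS_C=9, LS_D=7, LS_F=25, LS_H=27) = 7; LS_A = 7−2 = 5
Slack_A = LS_A − ES_A = 5 − 0 = 5

5 days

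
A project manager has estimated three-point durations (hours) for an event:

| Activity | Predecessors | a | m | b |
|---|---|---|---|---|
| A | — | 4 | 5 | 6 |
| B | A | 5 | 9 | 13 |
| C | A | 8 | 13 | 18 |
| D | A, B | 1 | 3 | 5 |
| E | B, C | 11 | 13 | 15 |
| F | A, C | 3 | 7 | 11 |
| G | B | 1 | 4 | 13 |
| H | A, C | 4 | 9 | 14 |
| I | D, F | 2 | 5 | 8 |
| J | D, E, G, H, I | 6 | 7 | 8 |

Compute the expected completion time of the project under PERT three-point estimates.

te_A = (4 + 4·5 + 6)/6 = 30/6 = 5
te_B = (5 + 4·9 + 13)/6 = 54/6 = 9
te_C = (8 + 4·13 + 18)/6 = 78/6 = 13
te_D = (1 + 4·3 + 5)/6 = 18/6 = 3
te_E = (11 + 4·13 + 15)/6 = 78/6 = 13
te_F = (3 + 4·7 + 11)/6 = 42/6 = 7
te_G = (1 + 4·4 + 13)/6 = 30/6 = 5
te_H = (4 + 4·9 + 14)/6 = 54/6 = 9
te_I = (2 + 4·5 + 8)/6 = 30/6 = 5
te_J = (6 + 4·7 + 8)/6 = 42/6 = 7

Forward pass:
ES_A = 0; EF_A = 5
ES_B = 5; EF_B = 5+9 = 14
ES_C = 5; EF_C = 5+13 = 18
ES_D = max(EF_A=5, EF_B=14) = 14; EF_D = 14+3 = 17
ES_E = max(EF_B=14, EF_C=18) = 18; EF_E = 18+13 = 31
ES_F = max(EF_A=5, EF_C=18) = 18; EF_F = 18+7 = 25
ES_G = 14; EF_G = 14+5 = 19
ES_H = max(EF_A=5, EF_C=18) = 18; EF_H = 18+9 = 27
ES_I = max(EF_D=17, EF_F=25) = 25; EF_I = 25+5 = 30
ES_J = max(EF_D=17, EF_E=31, EF_G=19, EF_H=27, EF_I=30) = 31; EF_J = 31+7 = 38
Expected project duration μ = 38 hours. Critical path: A → C → E → J.

38 hours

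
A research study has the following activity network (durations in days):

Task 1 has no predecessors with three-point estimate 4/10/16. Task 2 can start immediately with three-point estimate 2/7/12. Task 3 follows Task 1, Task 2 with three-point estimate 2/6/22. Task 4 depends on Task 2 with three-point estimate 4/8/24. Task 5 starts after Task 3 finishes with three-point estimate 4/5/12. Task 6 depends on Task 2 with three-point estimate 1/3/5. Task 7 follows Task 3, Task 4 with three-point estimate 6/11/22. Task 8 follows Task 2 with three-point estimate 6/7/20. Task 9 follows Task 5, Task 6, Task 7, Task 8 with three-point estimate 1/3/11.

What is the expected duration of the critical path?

34 days

te_Task 1 = (4 + 4·10 + 16)/6 = 60/6 = 10
te_Task 2 = (2 + 4·7 + 12)/6 = 42/6 = 7
te_Task 3 = (2 + 4·6 + 22)/6 = 48/6 = 8
te_Task 4 = (4 + 4·8 + 24)/6 = 60/6 = 10
te_Task 5 = (4 + 4·5 + 12)/6 = 36/6 = 6
te_Task 6 = (1 + 4·3 + 5)/6 = 18/6 = 3
te_Task 7 = (6 + 4·11 + 22)/6 = 72/6 = 12
te_Task 8 = (6 + 4·7 + 20)/6 = 54/6 = 9
te_Task 9 = (1 + 4·3 + 11)/6 = 24/6 = 4

Forward pass:
ES_Task 1 = 0; EF_Task 1 = 10
ES_Task 2 = 0; EF_Task 2 = 7
ES_Task 3 = max(EF_Task 1=10, EF_Task 2=7) = 10; EF_Task 3 = 10+8 = 18
ES_Task 4 = 7; EF_Task 4 = 7+10 = 17
ES_Task 5 = 18; EF_Task 5 = 18+6 = 24
ES_Task 6 = 7; EF_Task 6 = 7+3 = 10
ES_Task 7 = max(EF_Task 3=18, EF_Task 4=17) = 18; EF_Task 7 = 18+12 = 30
ES_Task 8 = 7; EF_Task 8 = 7+9 = 16
ES_Task 9 = max(EF_Task 5=24, EF_Task 6=10, EF_Task 7=30, EF_Task 8=16) = 30; EF_Task 9 = 30+4 = 34
Expected project duration μ = 34 days. Critical path: Task 1 → Task 3 → Task 7 → Task 9.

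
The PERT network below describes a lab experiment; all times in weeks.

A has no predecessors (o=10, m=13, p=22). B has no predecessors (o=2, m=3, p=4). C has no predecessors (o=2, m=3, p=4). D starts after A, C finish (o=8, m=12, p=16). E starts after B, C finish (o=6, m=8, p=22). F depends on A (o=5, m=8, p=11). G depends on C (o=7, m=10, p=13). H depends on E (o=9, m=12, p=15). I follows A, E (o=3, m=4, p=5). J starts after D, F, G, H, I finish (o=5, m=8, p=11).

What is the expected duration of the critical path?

34 weeks

te_A = (10 + 4·13 + 22)/6 = 84/6 = 14
te_B = (2 + 4·3 + 4)/6 = 18/6 = 3
te_C = (2 + 4·3 + 4)/6 = 18/6 = 3
te_D = (8 + 4·12 + 16)/6 = 72/6 = 12
te_E = (6 + 4·8 + 22)/6 = 60/6 = 10
te_F = (5 + 4·8 + 11)/6 = 48/6 = 8
te_G = (7 + 4·10 + 13)/6 = 60/6 = 10
te_H = (9 + 4·12 + 15)/6 = 72/6 = 12
te_I = (3 + 4·4 + 5)/6 = 24/6 = 4
te_J = (5 + 4·8 + 11)/6 = 48/6 = 8

Forward pass:
ES_A = 0; EF_A = 14
ES_B = 0; EF_B = 3
ES_C = 0; EF_C = 3
ES_D = max(EF_A=14, EF_C=3) = 14; EF_D = 14+12 = 26
ES_E = max(EF_B=3, EF_C=3) = 3; EF_E = 3+10 = 13
ES_F = 14; EF_F = 14+8 = 22
ES_G = 3; EF_G = 3+10 = 13
ES_H = 13; EF_H = 13+12 = 25
ES_I = max(EF_A=14, EF_E=13) = 14; EF_I = 14+4 = 18
ES_J = max(EF_D=26, EF_F=22, EF_G=13, EF_H=25, EF_I=18) = 26; EF_J = 26+8 = 34
Expected project duration μ = 34 weeks. Critical path: A → D → J.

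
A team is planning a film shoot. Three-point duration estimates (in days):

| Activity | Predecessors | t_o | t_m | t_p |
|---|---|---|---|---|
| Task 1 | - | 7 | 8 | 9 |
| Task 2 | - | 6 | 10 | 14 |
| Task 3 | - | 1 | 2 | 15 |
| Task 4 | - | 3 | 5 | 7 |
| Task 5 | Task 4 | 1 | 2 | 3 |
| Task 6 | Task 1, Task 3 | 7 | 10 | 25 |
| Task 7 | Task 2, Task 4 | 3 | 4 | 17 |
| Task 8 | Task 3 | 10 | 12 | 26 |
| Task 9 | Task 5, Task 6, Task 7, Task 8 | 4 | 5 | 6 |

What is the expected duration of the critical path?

te_Task 1 = (7 + 4·8 + 9)/6 = 48/6 = 8
te_Task 2 = (6 + 4·10 + 14)/6 = 60/6 = 10
te_Task 3 = (1 + 4·2 + 15)/6 = 24/6 = 4
te_Task 4 = (3 + 4·5 + 7)/6 = 30/6 = 5
te_Task 5 = (1 + 4·2 + 3)/6 = 12/6 = 2
te_Task 6 = (7 + 4·10 + 25)/6 = 72/6 = 12
te_Task 7 = (3 + 4·4 + 17)/6 = 36/6 = 6
te_Task 8 = (10 + 4·12 + 26)/6 = 84/6 = 14
te_Task 9 = (4 + 4·5 + 6)/6 = 30/6 = 5

Forward pass:
ES_Task 1 = 0; EF_Task 1 = 8
ES_Task 2 = 0; EF_Task 2 = 10
ES_Task 3 = 0; EF_Task 3 = 4
ES_Task 4 = 0; EF_Task 4 = 5
ES_Task 5 = 5; EF_Task 5 = 5+2 = 7
ES_Task 6 = max(EF_Task 1=8, EF_Task 3=4) = 8; EF_Task 6 = 8+12 = 20
ES_Task 7 = max(EF_Task 2=10, EF_Task 4=5) = 10; EF_Task 7 = 10+6 = 16
ES_Task 8 = 4; EF_Task 8 = 4+14 = 18
ES_Task 9 = max(EF_Task 5=7, EF_Task 6=20, EF_Task 7=16, EF_Task 8=18) = 20; EF_Task 9 = 20+5 = 25
Expected project duration μ = 25 days. Critical path: Task 1 → Task 6 → Task 9.

25 days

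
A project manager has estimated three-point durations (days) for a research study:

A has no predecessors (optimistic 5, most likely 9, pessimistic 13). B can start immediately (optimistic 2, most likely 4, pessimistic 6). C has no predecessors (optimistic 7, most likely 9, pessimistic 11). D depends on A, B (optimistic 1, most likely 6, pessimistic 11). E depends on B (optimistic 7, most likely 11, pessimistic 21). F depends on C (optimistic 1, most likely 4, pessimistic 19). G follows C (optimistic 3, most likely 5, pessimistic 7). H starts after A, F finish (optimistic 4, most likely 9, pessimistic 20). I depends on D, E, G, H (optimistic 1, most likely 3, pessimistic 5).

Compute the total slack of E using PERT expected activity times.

9 days

te_A = (5 + 4·9 + 13)/6 = 54/6 = 9
te_B = (2 + 4·4 + 6)/6 = 24/6 = 4
te_C = (7 + 4·9 + 11)/6 = 54/6 = 9
te_D = (1 + 4·6 + 11)/6 = 36/6 = 6
te_E = (7 + 4·11 + 21)/6 = 72/6 = 12
te_F = (1 + 4·4 + 19)/6 = 36/6 = 6
te_G = (3 + 4·5 + 7)/6 = 30/6 = 5
te_H = (4 + 4·9 + 20)/6 = 60/6 = 10
te_I = (1 + 4·3 + 5)/6 = 18/6 = 3

Forward pass:
ES_A = 0; EF_A = 9
ES_B = 0; EF_B = 4
ES_C = 0; EF_C = 9
ES_D = max(EF_A=9, EF_B=4) = 9; EF_D = 9+6 = 15
ES_E = 4; EF_E = 4+12 = 16
ES_F = 9; EF_F = 9+6 = 15
ES_G = 9; EF_G = 9+5 = 14
ES_H = max(EF_A=9, EF_F=15) = 15; EF_H = 15+10 = 25
ES_I = max(EF_D=15, EF_E=16, EF_G=14, EF_H=25) = 25; EF_I = 25+3 = 28
Expected project duration μ = 28 days. Critical path: C → F → H → I.

Backward pass:
LF_I = 28; LS_I = 28−3 = 25
LF_H = LS_I = 25; LS_H = 25−10 = 15
LF_G = LS_I = 25; LS_G = 25−5 = 20
LF_F = LS_H = 15; LS_F = 15−6 = 9
LF_E = LS_I = 25; LS_E = 25−12 = 13
LF_D = LS_I = 25; LS_D = 25−6 = 19
LF_C = min(LS_F=9, LS_G=20) = 9; LS_C = 9−9 = 0
LF_B = min(LS_D=19, LS_E=13) = 13; LS_B = 13−4 = 9
LF_A = min(LS_D=19, LS_H=15) = 15; LS_A = 15−9 = 6
Slack_E = LS_E − ES_E = 13 − 4 = 9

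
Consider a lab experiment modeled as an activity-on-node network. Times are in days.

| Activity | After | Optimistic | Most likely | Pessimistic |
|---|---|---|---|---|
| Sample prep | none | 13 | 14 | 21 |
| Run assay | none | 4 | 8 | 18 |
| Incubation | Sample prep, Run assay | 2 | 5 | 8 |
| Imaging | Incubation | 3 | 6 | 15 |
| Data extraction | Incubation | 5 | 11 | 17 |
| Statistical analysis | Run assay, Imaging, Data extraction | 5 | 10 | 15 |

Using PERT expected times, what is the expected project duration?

41 days

te_Sample prep = (13 + 4·14 + 21)/6 = 90/6 = 15
te_Run assay = (4 + 4·8 + 18)/6 = 54/6 = 9
te_Incubation = (2 + 4·5 + 8)/6 = 30/6 = 5
te_Imaging = (3 + 4·6 + 15)/6 = 42/6 = 7
te_Data extraction = (5 + 4·11 + 17)/6 = 66/6 = 11
te_Statistical analysis = (5 + 4·10 + 15)/6 = 60/6 = 10

Forward pass:
ES_Sample prep = 0; EF_Sample prep = 15
ES_Run assay = 0; EF_Run assay = 9
ES_Incubation = max(EF_Sample prep=15, EF_Run assay=9) = 15; EF_Incubation = 15+5 = 20
ES_Imaging = 20; EF_Imaging = 20+7 = 27
ES_Data extraction = 20; EF_Data extraction = 20+11 = 31
ES_Statistical analysis = max(EF_Run assay=9, EF_Imaging=27, EF_Data extraction=31) = 31; EF_Statistical analysis = 31+10 = 41
Expected project duration μ = 41 days. Critical path: Sample prep → Incubation → Data extraction → Statistical analysis.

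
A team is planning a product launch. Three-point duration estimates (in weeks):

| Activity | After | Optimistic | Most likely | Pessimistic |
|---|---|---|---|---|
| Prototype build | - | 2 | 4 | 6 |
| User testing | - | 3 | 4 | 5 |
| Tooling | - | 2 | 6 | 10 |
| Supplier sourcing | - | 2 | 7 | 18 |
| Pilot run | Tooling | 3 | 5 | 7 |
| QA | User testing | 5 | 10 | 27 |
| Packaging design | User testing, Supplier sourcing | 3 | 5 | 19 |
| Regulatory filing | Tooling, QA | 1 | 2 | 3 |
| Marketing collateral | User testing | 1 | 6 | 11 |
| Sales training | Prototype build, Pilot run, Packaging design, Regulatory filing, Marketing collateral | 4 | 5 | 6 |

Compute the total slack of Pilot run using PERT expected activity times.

7 weeks

te_Prototype build = (2 + 4·4 + 6)/6 = 24/6 = 4
te_User testing = (3 + 4·4 + 5)/6 = 24/6 = 4
te_Tooling = (2 + 4·6 + 10)/6 = 36/6 = 6
te_Supplier sourcing = (2 + 4·7 + 18)/6 = 48/6 = 8
te_Pilot run = (3 + 4·5 + 7)/6 = 30/6 = 5
te_QA = (5 + 4·10 + 27)/6 = 72/6 = 12
te_Packaging design = (3 + 4·5 + 19)/6 = 42/6 = 7
te_Regulatory filing = (1 + 4·2 + 3)/6 = 12/6 = 2
te_Marketing collateral = (1 + 4·6 + 11)/6 = 36/6 = 6
te_Sales training = (4 + 4·5 + 6)/6 = 30/6 = 5

Forward pass:
ES_Prototype build = 0; EF_Prototype build = 4
ES_User testing = 0; EF_User testing = 4
ES_Tooling = 0; EF_Tooling = 6
ES_Supplier sourcing = 0; EF_Supplier sourcing = 8
ES_Pilot run = 6; EF_Pilot run = 6+5 = 11
ES_QA = 4; EF_QA = 4+12 = 16
ES_Packaging design = max(EF_User testing=4, EF_Supplier sourcing=8) = 8; EF_Packaging design = 8+7 = 15
ES_Regulatory filing = max(EF_Tooling=6, EF_QA=16) = 16; EF_Regulatory filing = 16+2 = 18
ES_Marketing collateral = 4; EF_Marketing collateral = 4+6 = 10
ES_Sales training = max(EF_Prototype build=4, EF_Pilot run=11, EF_Packaging design=15, EF_Regulatory filing=18, EF_Marketing collateral=10) = 18; EF_Sales training = 18+5 = 23
Expected project duration μ = 23 weeks. Critical path: User testing → QA → Regulatory filing → Sales training.

Backward pass:
LF_Sales training = 23; LS_Sales training = 23−5 = 18
LF_Marketing collateral = LS_Sales training = 18; LS_Marketing collateral = 18−6 = 12
LF_Regulatory filing = LS_Sales training = 18; LS_Regulatory filing = 18−2 = 16
LF_Packaging design = LS_Sales training = 18; LS_Packaging design = 18−7 = 11
LF_QA = LS_Regulatory filing = 16; LS_QA = 16−12 = 4
LF_Pilot run = LS_Sales training = 18; LS_Pilot run = 18−5 = 13
LF_Supplier sourcing = LS_Packaging design = 11; LS_Supplier sourcing = 11−8 = 3
LF_Tooling = min(LS_Pilot run=13, LS_Regulatory filing=16) = 13; LS_Tooling = 13−6 = 7
LF_User testing = min(LS_QA=4, LS_Packaging design=11, LS_Marketing collateral=12) = 4; LS_User testing = 4−4 = 0
LF_Prototype build = LS_Sales training = 18; LS_Prototype build = 18−4 = 14
Slack_Pilot run = LS_Pilot run − ES_Pilot run = 13 − 6 = 7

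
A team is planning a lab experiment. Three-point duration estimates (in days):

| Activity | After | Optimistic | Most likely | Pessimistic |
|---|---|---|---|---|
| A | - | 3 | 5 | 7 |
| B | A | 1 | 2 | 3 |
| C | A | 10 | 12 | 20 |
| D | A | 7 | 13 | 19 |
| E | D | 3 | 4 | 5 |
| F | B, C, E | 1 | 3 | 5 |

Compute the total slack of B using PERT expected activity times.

15 days

te_A = (3 + 4·5 + 7)/6 = 30/6 = 5
te_B = (1 + 4·2 + 3)/6 = 12/6 = 2
te_C = (10 + 4·12 + 20)/6 = 78/6 = 13
te_D = (7 + 4·13 + 19)/6 = 78/6 = 13
te_E = (3 + 4·4 + 5)/6 = 24/6 = 4
te_F = (1 + 4·3 + 5)/6 = 18/6 = 3

Forward pass:
ES_A = 0; EF_A = 5
ES_B = 5; EF_B = 5+2 = 7
ES_C = 5; EF_C = 5+13 = 18
ES_D = 5; EF_D = 5+13 = 18
ES_E = 18; EF_E = 18+4 = 22
ES_F = max(EF_B=7, EF_C=18, EF_E=22) = 22; EF_F = 22+3 = 25
Expected project duration μ = 25 days. Critical path: A → D → E → F.

Backward pass:
LF_F = 25; LS_F = 25−3 = 22
LF_E = LS_F = 22; LS_E = 22−4 = 18
LF_D = LS_E = 18; LS_D = 18−13 = 5
LF_C = LS_F = 22; LS_C = 22−13 = 9
LF_B = LS_F = 22; LS_B = 22−2 = 20
LF_A = min(LS_B=20, LS_C=9, LS_D=5) = 5; LS_A = 5−5 = 0
Slack_B = LS_B − ES_B = 20 − 5 = 15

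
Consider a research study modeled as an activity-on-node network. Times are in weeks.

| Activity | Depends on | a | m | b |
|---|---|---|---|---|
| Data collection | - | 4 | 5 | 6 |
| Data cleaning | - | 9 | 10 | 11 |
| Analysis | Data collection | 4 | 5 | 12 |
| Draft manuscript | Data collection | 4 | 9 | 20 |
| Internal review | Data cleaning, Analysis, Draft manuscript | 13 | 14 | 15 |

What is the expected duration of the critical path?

29 weeks

te_Data collection = (4 + 4·5 + 6)/6 = 30/6 = 5
te_Data cleaning = (9 + 4·10 + 11)/6 = 60/6 = 10
te_Analysis = (4 + 4·5 + 12)/6 = 36/6 = 6
te_Draft manuscript = (4 + 4·9 + 20)/6 = 60/6 = 10
te_Internal review = (13 + 4·14 + 15)/6 = 84/6 = 14

Forward pass:
ES_Data collection = 0; EF_Data collection = 5
ES_Data cleaning = 0; EF_Data cleaning = 10
ES_Analysis = 5; EF_Analysis = 5+6 = 11
ES_Draft manuscript = 5; EF_Draft manuscript = 5+10 = 15
ES_Internal review = max(EF_Data cleaning=10, EF_Analysis=11, EF_Draft manuscript=15) = 15; EF_Internal review = 15+14 = 29
Expected project duration μ = 29 weeks. Critical path: Data collection → Draft manuscript → Internal review.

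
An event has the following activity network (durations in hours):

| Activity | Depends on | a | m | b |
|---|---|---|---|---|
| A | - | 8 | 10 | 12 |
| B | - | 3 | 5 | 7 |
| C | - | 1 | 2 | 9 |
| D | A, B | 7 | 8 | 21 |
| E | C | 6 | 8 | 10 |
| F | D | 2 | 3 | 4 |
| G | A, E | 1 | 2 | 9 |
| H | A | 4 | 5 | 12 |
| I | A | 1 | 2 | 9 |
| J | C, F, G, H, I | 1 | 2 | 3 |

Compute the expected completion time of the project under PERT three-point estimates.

te_A = (8 + 4·10 + 12)/6 = 60/6 = 10
te_B = (3 + 4·5 + 7)/6 = 30/6 = 5
te_C = (1 + 4·2 + 9)/6 = 18/6 = 3
te_D = (7 + 4·8 + 21)/6 = 60/6 = 10
te_E = (6 + 4·8 + 10)/6 = 48/6 = 8
te_F = (2 + 4·3 + 4)/6 = 18/6 = 3
te_G = (1 + 4·2 + 9)/6 = 18/6 = 3
te_H = (4 + 4·5 + 12)/6 = 36/6 = 6
te_I = (1 + 4·2 + 9)/6 = 18/6 = 3
te_J = (1 + 4·2 + 3)/6 = 12/6 = 2

Forward pass:
ES_A = 0; EF_A = 10
ES_B = 0; EF_B = 5
ES_C = 0; EF_C = 3
ES_D = max(EF_A=10, EF_B=5) = 10; EF_D = 10+10 = 20
ES_E = 3; EF_E = 3+8 = 11
ES_F = 20; EF_F = 20+3 = 23
ES_G = max(EF_A=10, EF_E=11) = 11; EF_G = 11+3 = 14
ES_H = 10; EF_H = 10+6 = 16
ES_I = 10; EF_I = 10+3 = 13
ES_J = max(EF_C=3, EF_F=23, EF_G=14, EF_H=16, EF_I=13) = 23; EF_J = 23+2 = 25
Expected project duration μ = 25 hours. Critical path: A → D → F → J.

25 hours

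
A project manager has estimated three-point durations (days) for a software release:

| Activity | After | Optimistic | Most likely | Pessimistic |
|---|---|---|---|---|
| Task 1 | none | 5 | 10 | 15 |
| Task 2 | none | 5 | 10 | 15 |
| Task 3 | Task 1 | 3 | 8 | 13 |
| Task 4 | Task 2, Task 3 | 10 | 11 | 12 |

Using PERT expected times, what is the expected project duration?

te_Task 1 = (5 + 4·10 + 15)/6 = 60/6 = 10
te_Task 2 = (5 + 4·10 + 15)/6 = 60/6 = 10
te_Task 3 = (3 + 4·8 + 13)/6 = 48/6 = 8
te_Task 4 = (10 + 4·11 + 12)/6 = 66/6 = 11

Forward pass:
ES_Task 1 = 0; EF_Task 1 = 10
ES_Task 2 = 0; EF_Task 2 = 10
ES_Task 3 = 10; EF_Task 3 = 10+8 = 18
ES_Task 4 = max(EF_Task 2=10, EF_Task 3=18) = 18; EF_Task 4 = 18+11 = 29
Expected project duration μ = 29 days. Critical path: Task 1 → Task 3 → Task 4.

29 days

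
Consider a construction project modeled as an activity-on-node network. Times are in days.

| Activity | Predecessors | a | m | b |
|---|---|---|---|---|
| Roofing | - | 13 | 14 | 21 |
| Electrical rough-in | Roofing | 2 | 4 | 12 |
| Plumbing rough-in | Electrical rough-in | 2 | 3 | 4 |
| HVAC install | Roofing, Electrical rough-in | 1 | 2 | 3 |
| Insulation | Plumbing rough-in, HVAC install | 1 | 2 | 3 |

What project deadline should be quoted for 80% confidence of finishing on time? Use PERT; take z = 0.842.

te_Roofing = (13 + 4·14 + 21)/6 = 90/6 = 15; σ²_Roofing = ((21−13)/6)² = 1.778
te_Electrical rough-in = (2 + 4·4 + 12)/6 = 30/6 = 5; σ²_Electrical rough-in = ((12−2)/6)² = 2.778
te_Plumbing rough-in = (2 + 4·3 + 4)/6 = 18/6 = 3; σ²_Plumbing rough-in = ((4−2)/6)² = 0.111
te_HVAC install = (1 + 4·2 + 3)/6 = 12/6 = 2; σ²_HVAC install = ((3−1)/6)² = 0.111
te_Insulation = (1 + 4·2 + 3)/6 = 12/6 = 2; σ²_Insulation = ((3−1)/6)² = 0.111

Forward pass:
ES_Roofing = 0; EF_Roofing = 15
ES_Electrical rough-in = 15; EF_Electrical rough-in = 15+5 = 20
ES_Plumbing rough-in = 20; EF_Plumbing rough-in = 20+3 = 23
ES_HVAC install = max(EF_Roofing=15, EF_Electrical rough-in=20) = 20; EF_HVAC install = 20+2 = 22
ES_Insulation = max(EF_Plumbing rough-in=23, EF_HVAC install=22) = 23; EF_Insulation = 23+2 = 25
Expected project duration μ = 25 days. Critical path: Roofing → Electrical rough-in → Plumbing rough-in → Insulation.

Variance along critical path = 1.778 + 2.778 + 0.111 + 0.111 = 4.778; σ = 2.186 days.
D = μ + z·σ = 25 + 0.842·2.186 = 26.8 days

26.8 days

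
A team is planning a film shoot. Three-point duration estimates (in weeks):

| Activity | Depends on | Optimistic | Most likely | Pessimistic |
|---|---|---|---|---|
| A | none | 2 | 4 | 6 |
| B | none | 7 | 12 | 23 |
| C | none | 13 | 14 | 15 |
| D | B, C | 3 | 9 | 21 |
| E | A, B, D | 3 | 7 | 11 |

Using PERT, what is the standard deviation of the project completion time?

3.30 weeks

te_A = (2 + 4·4 + 6)/6 = 24/6 = 4; σ²_A = ((6−2)/6)² = 0.444
te_B = (7 + 4·12 + 23)/6 = 78/6 = 13; σ²_B = ((23−7)/6)² = 7.111
te_C = (13 + 4·14 + 15)/6 = 84/6 = 14; σ²_C = ((15−13)/6)² = 0.111
te_D = (3 + 4·9 + 21)/6 = 60/6 = 10; σ²_D = ((21−3)/6)² = 9.000
te_E = (3 + 4·7 + 11)/6 = 42/6 = 7; σ²_E = ((11−3)/6)² = 1.778

Forward pass:
ES_A = 0; EF_A = 4
ES_B = 0; EF_B = 13
ES_C = 0; EF_C = 14
ES_D = max(EF_B=13, EF_C=14) = 14; EF_D = 14+10 = 24
ES_E = max(EF_A=4, EF_B=13, EF_D=24) = 24; EF_E = 24+7 = 31
Expected project duration μ = 31 weeks. Critical path: C → D → E.

Variance along critical path = 0.111 + 9.000 + 1.778 = 10.889
σ = √10.889 = 3.300 weeks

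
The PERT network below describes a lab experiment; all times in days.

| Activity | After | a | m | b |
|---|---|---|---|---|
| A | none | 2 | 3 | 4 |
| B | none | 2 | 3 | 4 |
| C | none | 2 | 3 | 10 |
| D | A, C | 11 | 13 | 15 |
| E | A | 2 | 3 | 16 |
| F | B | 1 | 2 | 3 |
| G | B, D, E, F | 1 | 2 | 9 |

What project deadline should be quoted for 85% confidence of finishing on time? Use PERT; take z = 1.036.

te_A = (2 + 4·3 + 4)/6 = 18/6 = 3; σ²_A = ((4−2)/6)² = 0.111
te_B = (2 + 4·3 + 4)/6 = 18/6 = 3; σ²_B = ((4−2)/6)² = 0.111
te_C = (2 + 4·3 + 10)/6 = 24/6 = 4; σ²_C = ((10−2)/6)² = 1.778
te_D = (11 + 4·13 + 15)/6 = 78/6 = 13; σ²_D = ((15−11)/6)² = 0.444
te_E = (2 + 4·3 + 16)/6 = 30/6 = 5; σ²_E = ((16−2)/6)² = 5.444
te_F = (1 + 4·2 + 3)/6 = 12/6 = 2; σ²_F = ((3−1)/6)² = 0.111
te_G = (1 + 4·2 + 9)/6 = 18/6 = 3; σ²_G = ((9−1)/6)² = 1.778

Forward pass:
ES_A = 0; EF_A = 3
ES_B = 0; EF_B = 3
ES_C = 0; EF_C = 4
ES_D = max(EF_A=3, EF_C=4) = 4; EF_D = 4+13 = 17
ES_E = 3; EF_E = 3+5 = 8
ES_F = 3; EF_F = 3+2 = 5
ES_G = max(EF_B=3, EF_D=17, EF_E=8, EF_F=5) = 17; EF_G = 17+3 = 20
Expected project duration μ = 20 days. Critical path: C → D → G.

Variance along critical path = 1.778 + 0.444 + 1.778 = 4.000; σ = 2.000 days.
D = μ + z·σ = 20 + 1.036·2.000 = 22.1 days

22.1 days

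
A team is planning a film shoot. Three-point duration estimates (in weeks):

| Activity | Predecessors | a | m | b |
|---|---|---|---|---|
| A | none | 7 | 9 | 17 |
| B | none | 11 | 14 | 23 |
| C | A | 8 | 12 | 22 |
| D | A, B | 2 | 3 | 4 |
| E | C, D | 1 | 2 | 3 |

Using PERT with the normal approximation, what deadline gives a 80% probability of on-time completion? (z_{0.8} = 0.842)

27.4 weeks

te_A = (7 + 4·9 + 17)/6 = 60/6 = 10; σ²_A = ((17−7)/6)² = 2.778
te_B = (11 + 4·14 + 23)/6 = 90/6 = 15; σ²_B = ((23−11)/6)² = 4.000
te_C = (8 + 4·12 + 22)/6 = 78/6 = 13; σ²_C = ((22−8)/6)² = 5.444
te_D = (2 + 4·3 + 4)/6 = 18/6 = 3; σ²_D = ((4−2)/6)² = 0.111
te_E = (1 + 4·2 + 3)/6 = 12/6 = 2; σ²_E = ((3−1)/6)² = 0.111

Forward pass:
ES_A = 0; EF_A = 10
ES_B = 0; EF_B = 15
ES_C = 10; EF_C = 10+13 = 23
ES_D = max(EF_A=10, EF_B=15) = 15; EF_D = 15+3 = 18
ES_E = max(EF_C=23, EF_D=18) = 23; EF_E = 23+2 = 25
Expected project duration μ = 25 weeks. Critical path: A → C → E.

Variance along critical path = 2.778 + 5.444 + 0.111 = 8.333; σ = 2.887 weeks.
D = μ + z·σ = 25 + 0.842·2.887 = 27.4 weeks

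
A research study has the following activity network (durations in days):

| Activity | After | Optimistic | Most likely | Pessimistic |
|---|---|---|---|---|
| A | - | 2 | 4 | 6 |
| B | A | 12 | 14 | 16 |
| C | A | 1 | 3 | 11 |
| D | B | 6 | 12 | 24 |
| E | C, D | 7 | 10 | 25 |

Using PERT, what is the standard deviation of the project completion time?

te_A = (2 + 4·4 + 6)/6 = 24/6 = 4; σ²_A = ((6−2)/6)² = 0.444
te_B = (12 + 4·14 + 16)/6 = 84/6 = 14; σ²_B = ((16−12)/6)² = 0.444
te_C = (1 + 4·3 + 11)/6 = 24/6 = 4; σ²_C = ((11−1)/6)² = 2.778
te_D = (6 + 4·12 + 24)/6 = 78/6 = 13; σ²_D = ((24−6)/6)² = 9.000
te_E = (7 + 4·10 + 25)/6 = 72/6 = 12; σ²_E = ((25−7)/6)² = 9.000

Forward pass:
ES_A = 0; EF_A = 4
ES_B = 4; EF_B = 4+14 = 18
ES_C = 4; EF_C = 4+4 = 8
ES_D = 18; EF_D = 18+13 = 31
ES_E = max(EF_C=8, EF_D=31) = 31; EF_E = 31+12 = 43
Expected project duration μ = 43 days. Critical path: A → B → D → E.

Variance along critical path = 0.444 + 0.444 + 9.000 + 9.000 = 18.889
σ = √18.889 = 4.346 days

4.35 days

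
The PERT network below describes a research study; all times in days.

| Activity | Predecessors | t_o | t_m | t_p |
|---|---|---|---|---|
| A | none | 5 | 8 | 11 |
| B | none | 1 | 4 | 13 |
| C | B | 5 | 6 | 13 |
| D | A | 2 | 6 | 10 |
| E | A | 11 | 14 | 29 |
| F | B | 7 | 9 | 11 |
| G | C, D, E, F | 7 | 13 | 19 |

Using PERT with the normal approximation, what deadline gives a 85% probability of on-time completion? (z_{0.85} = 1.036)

te_A = (5 + 4·8 + 11)/6 = 48/6 = 8; σ²_A = ((11−5)/6)² = 1.000
te_B = (1 + 4·4 + 13)/6 = 30/6 = 5; σ²_B = ((13−1)/6)² = 4.000
te_C = (5 + 4·6 + 13)/6 = 42/6 = 7; σ²_C = ((13−5)/6)² = 1.778
te_D = (2 + 4·6 + 10)/6 = 36/6 = 6; σ²_D = ((10−2)/6)² = 1.778
te_E = (11 + 4·14 + 29)/6 = 96/6 = 16; σ²_E = ((29−11)/6)² = 9.000
te_F = (7 + 4·9 + 11)/6 = 54/6 = 9; σ²_F = ((11−7)/6)² = 0.444
te_G = (7 + 4·13 + 19)/6 = 78/6 = 13; σ²_G = ((19−7)/6)² = 4.000

Forward pass:
ES_A = 0; EF_A = 8
ES_B = 0; EF_B = 5
ES_C = 5; EF_C = 5+7 = 12
ES_D = 8; EF_D = 8+6 = 14
ES_E = 8; EF_E = 8+16 = 24
ES_F = 5; EF_F = 5+9 = 14
ES_G = max(EF_C=12, EF_D=14, EF_E=24, EF_F=14) = 24; EF_G = 24+13 = 37
Expected project duration μ = 37 days. Critical path: A → E → G.

Variance along critical path = 1.000 + 9.000 + 4.000 = 14.000; σ = 3.742 days.
D = μ + z·σ = 37 + 1.036·3.742 = 40.9 days

40.9 days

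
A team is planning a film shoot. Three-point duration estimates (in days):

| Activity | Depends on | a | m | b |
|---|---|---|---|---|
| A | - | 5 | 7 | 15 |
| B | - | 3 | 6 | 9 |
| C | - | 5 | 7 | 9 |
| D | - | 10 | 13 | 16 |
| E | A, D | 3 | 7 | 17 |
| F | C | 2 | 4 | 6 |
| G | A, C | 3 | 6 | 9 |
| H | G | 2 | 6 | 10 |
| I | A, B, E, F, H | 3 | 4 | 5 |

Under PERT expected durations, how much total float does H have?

1 days

te_A = (5 + 4·7 + 15)/6 = 48/6 = 8
te_B = (3 + 4·6 + 9)/6 = 36/6 = 6
te_C = (5 + 4·7 + 9)/6 = 42/6 = 7
te_D = (10 + 4·13 + 16)/6 = 78/6 = 13
te_E = (3 + 4·7 + 17)/6 = 48/6 = 8
te_F = (2 + 4·4 + 6)/6 = 24/6 = 4
te_G = (3 + 4·6 + 9)/6 = 36/6 = 6
te_H = (2 + 4·6 + 10)/6 = 36/6 = 6
te_I = (3 + 4·4 + 5)/6 = 24/6 = 4

Forward pass:
ES_A = 0; EF_A = 8
ES_B = 0; EF_B = 6
ES_C = 0; EF_C = 7
ES_D = 0; EF_D = 13
ES_E = max(EF_A=8, EF_D=13) = 13; EF_E = 13+8 = 21
ES_F = 7; EF_F = 7+4 = 11
ES_G = max(EF_A=8, EF_C=7) = 8; EF_G = 8+6 = 14
ES_H = 14; EF_H = 14+6 = 20
ES_I = max(EF_A=8, EF_B=6, EF_E=21, EF_F=11, EF_H=20) = 21; EF_I = 21+4 = 25
Expected project duration μ = 25 days. Critical path: D → E → I.

Backward pass:
LF_I = 25; LS_I = 25−4 = 21
LF_H = LS_I = 21; LS_H = 21−6 = 15
LF_G = LS_H = 15; LS_G = 15−6 = 9
LF_F = LS_I = 21; LS_F = 21−4 = 17
LF_E = LS_I = 21; LS_E = 21−8 = 13
LF_D = LS_E = 13; LS_D = 13−13 = 0
LF_C = min(LS_F=17, LS_G=9) = 9; LS_C = 9−7 = 2
LF_B = LS_I = 21; LS_B = 21−6 = 15
LF_A = min(LS_E=13, LS_G=9, LS_I=21) = 9; LS_A = 9−8 = 1
Slack_H = LS_H − ES_H = 15 − 14 = 1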